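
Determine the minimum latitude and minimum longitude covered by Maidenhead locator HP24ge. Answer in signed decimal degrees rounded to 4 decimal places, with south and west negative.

Field H=7, P=15: +7·20° lon, +15·10° lat → SW at lon -40°, lat 60°.
Square 2, 4: +2·2° lon, +4·1° lat → SW at lon -36°, lat 64°.
Subsquare g=6, e=4: +6·0.0833333° lon, +4·0.0416667° lat → SW at lon -35.5°, lat 64.1667°.
latitude 64.1667, longitude -35.5000.

64.1667, -35.5000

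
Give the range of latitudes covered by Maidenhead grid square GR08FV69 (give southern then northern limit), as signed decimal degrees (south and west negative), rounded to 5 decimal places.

88.91250, 88.91667

Field G=6, R=17: +6·20° lon, +17·10° lat → SW at lon -60°, lat 80°.
Square 0, 8: +0·2° lon, +8·1° lat → SW at lon -60°, lat 88°.
Subsquare f=5, v=21: +5·0.0833333° lon, +21·0.0416667° lat → SW at lon -59.5833°, lat 88.875°.
Extended square 6, 9: +6·0.00833333° lon, +9·0.00416667° lat → SW at lon -59.5333°, lat 88.9125°.
Cell spans 0.00833333° lon × 0.00416667° lat.
south 88.91250, north 88.91667.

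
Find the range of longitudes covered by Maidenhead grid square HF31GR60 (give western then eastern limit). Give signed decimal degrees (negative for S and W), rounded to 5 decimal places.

-33.45000, -33.44167

Field H=7, F=5: +7·20° lon, +5·10° lat → SW at lon -40°, lat -40°.
Square 3, 1: +3·2° lon, +1·1° lat → SW at lon -34°, lat -39°.
Subsquare g=6, r=17: +6·0.0833333° lon, +17·0.0416667° lat → SW at lon -33.5°, lat -38.2917°.
Extended square 6, 0: +6·0.00833333° lon, +0·0.00416667° lat → SW at lon -33.45°, lat -38.2917°.
Cell spans 0.00833333° lon × 0.00416667° lat.
west -33.45000, east -33.44167.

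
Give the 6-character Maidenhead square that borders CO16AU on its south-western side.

CO06xt

Longitude subsquare a = 0; −1 → -1, wraps to 23 = x, carry into square.
Longitude square 1; −1 → 0.
Latitude subsquare u = 20; −1 → 19 = t.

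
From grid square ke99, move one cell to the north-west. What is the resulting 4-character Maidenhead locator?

Longitude square 9; −1 → 8.
Latitude square 9; +1 → 10, wraps to 0, carry into field.
Latitude field E = 4; +1 → 5 = F.

KF80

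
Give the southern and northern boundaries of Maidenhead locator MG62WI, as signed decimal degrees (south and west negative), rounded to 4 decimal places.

-27.6667, -27.6250

Field M=12, G=6: +12·20° lon, +6·10° lat → SW at lon 60°, lat -30°.
Square 6, 2: +6·2° lon, +2·1° lat → SW at lon 72°, lat -28°.
Subsquare w=22, i=8: +22·0.0833333° lon, +8·0.0416667° lat → SW at lon 73.8333°, lat -27.6667°.
Cell spans 0.0833333° lon × 0.0416667° lat.
south -27.6667, north -27.6250.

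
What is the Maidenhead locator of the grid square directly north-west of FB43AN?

FB33xo

Longitude subsquare a = 0; −1 → -1, wraps to 23 = x, carry into square.
Longitude square 4; −1 → 3.
Latitude subsquare n = 13; +1 → 14 = o.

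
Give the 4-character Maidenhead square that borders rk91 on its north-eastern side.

Longitude square 9; +1 → 10, wraps to 0, carry into field.
Longitude field R = 17; +1 → 18, wraps to 0 = A, wrapping around the antimeridian.
Latitude square 1; +1 → 2.

AK02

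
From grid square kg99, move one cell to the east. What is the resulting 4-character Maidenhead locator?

LG09

Longitude square 9; +1 → 10, wraps to 0, carry into field.
Longitude field K = 10; +1 → 11 = L.
The latitude characters are unchanged.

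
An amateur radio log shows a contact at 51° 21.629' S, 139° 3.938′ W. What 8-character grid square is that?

CD08lp23

Offset from 180°W / 90°S: lon 40.93437°, lat 38.63952°.
Field: 40.93437/20 → 2 → C, 38.63952/10 → 3 → D; chars CD.
Square: 0.93437/2 → 0, 8.63952/1 → 8; chars 08.
Subsquare: 0.93437/0.0833333 → 11 → l, 0.63952/0.0416667 → 15 → p; chars lp.
Extended square: 0.01770/0.00833333 → 2, 0.01452/0.00416667 → 3; chars 23.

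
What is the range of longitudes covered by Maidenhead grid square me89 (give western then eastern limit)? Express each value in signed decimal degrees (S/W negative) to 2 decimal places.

76.00, 78.00

Field M=12, E=4: +12·20° lon, +4·10° lat → SW at lon 60°, lat -50°.
Square 8, 9: +8·2° lon, +9·1° lat → SW at lon 76°, lat -41°.
Cell spans 2° lon × 1° lat.
west 76.00, east 78.00.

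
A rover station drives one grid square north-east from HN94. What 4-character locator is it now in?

Longitude square 9; +1 → 10, wraps to 0, carry into field.
Longitude field H = 7; +1 → 8 = I.
Latitude square 4; +1 → 5.

IN05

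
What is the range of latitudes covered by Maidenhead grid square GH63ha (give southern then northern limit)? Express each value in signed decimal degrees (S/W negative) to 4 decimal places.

-17.0000, -16.9583

Field G=6, H=7: +6·20° lon, +7·10° lat → SW at lon -60°, lat -20°.
Square 6, 3: +6·2° lon, +3·1° lat → SW at lon -48°, lat -17°.
Subsquare h=7, a=0: +7·0.0833333° lon, +0·0.0416667° lat → SW at lon -47.4167°, lat -17°.
Cell spans 0.0833333° lon × 0.0416667° lat.
south -17.0000, north -16.9583.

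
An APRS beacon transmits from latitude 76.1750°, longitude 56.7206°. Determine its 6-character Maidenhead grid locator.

Add 180° to longitude and 90° to latitude: 236.7206, 166.1750.
Field: lon ⌊236.7206/20⌋ = 11 → L; lat ⌊166.1750/10⌋ = 16 → Q.
Square: lon ⌊16.7206/2⌋ = 8; lat ⌊6.1750/1⌋ = 6.
Subsquare: lon ⌊0.7206/0.0833333⌋ = 8 → i; lat ⌊0.1750/0.0416667⌋ = 4 → e.

LQ86ie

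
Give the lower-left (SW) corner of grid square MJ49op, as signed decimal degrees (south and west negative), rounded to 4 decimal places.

9.6250, 69.1667

Field M=12, J=9: +12·20° lon, +9·10° lat → SW at lon 60°, lat 0°.
Square 4, 9: +4·2° lon, +9·1° lat → SW at lon 68°, lat 9°.
Subsquare o=14, p=15: +14·0.0833333° lon, +15·0.0416667° lat → SW at lon 69.1667°, lat 9.625°.
latitude 9.6250, longitude 69.1667.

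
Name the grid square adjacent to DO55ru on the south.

Latitude subsquare u = 20; −1 → 19 = t.
The longitude characters are unchanged.

DO55rt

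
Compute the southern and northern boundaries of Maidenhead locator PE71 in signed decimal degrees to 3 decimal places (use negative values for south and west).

-49.000, -48.000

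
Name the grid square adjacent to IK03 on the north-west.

HK94

Longitude square 0; −1 → -1, wraps to 9, carry into field.
Longitude field I = 8; −1 → 7 = H.
Latitude square 3; +1 → 4.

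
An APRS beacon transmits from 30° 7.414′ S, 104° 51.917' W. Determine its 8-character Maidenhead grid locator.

Shift to the Maidenhead origin (180°W, 90°S): lon 75.13472, lat 59.87643.
Field: 75.13472/20 → 3 → D, 59.87643/10 → 5 → F; chars DF.
Square: 15.13472/2 → 7, 9.87643/1 → 9; chars 79.
Subsquare: 1.13472/0.0833333 → 13 → n, 0.87643/0.0416667 → 21 → v; chars nv.
Extended square: 0.05138/0.00833333 → 6, 0.00143/0.00416667 → 0; chars 60.

DF79nv60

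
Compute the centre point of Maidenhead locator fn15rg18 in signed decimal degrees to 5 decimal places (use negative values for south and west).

45.28542, -76.57083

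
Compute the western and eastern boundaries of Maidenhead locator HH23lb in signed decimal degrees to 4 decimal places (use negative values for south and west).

Field H=7, H=7: +7·20° lon, +7·10° lat → SW at lon -40°, lat -20°.
Square 2, 3: +2·2° lon, +3·1° lat → SW at lon -36°, lat -17°.
Subsquare l=11, b=1: +11·0.0833333° lon, +1·0.0416667° lat → SW at lon -35.0833°, lat -16.9583°.
Cell spans 0.0833333° lon × 0.0416667° lat.
west -35.0833, east -35.0000.

-35.0833, -35.0000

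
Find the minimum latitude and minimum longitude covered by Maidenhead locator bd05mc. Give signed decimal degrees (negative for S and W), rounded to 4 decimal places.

Field B=1, D=3: +1·20° lon, +3·10° lat → SW at lon -160°, lat -60°.
Square 0, 5: +0·2° lon, +5·1° lat → SW at lon -160°, lat -55°.
Subsquare m=12, c=2: +12·0.0833333° lon, +2·0.0416667° lat → SW at lon -159°, lat -54.9167°.
latitude -54.9167, longitude -159.0000.

-54.9167, -159.0000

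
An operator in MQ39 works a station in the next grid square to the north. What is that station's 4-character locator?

MR30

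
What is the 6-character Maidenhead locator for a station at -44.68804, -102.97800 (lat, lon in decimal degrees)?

DE85mh

Shift to the Maidenhead origin (180°W, 90°S): lon 77.0220, lat 45.3120.
Field: 77.0220/20 → 3 → D, 45.3120/10 → 4 → E; chars DE.
Square: 17.0220/2 → 8, 5.3120/1 → 5; chars 85.
Subsquare: 1.0220/0.0833333 → 12 → m, 0.3120/0.0416667 → 7 → h; chars mh.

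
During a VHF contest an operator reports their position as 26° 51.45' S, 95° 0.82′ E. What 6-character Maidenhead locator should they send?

Shift to the Maidenhead origin (180°W, 90°S): lon 275.0137, lat 63.1425.
Field: 275.0137/20 → 13 → N, 63.1425/10 → 6 → G; chars NG.
Square: 15.0137/2 → 7, 3.1425/1 → 3; chars 73.
Subsquare: 1.0137/0.0833333 → 12 → m, 0.1425/0.0416667 → 3 → d; chars md.

NG73md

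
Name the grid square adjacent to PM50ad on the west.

PM40xd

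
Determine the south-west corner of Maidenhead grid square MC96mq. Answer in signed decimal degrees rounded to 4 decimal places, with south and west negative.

-63.3333, 79.0000

Field M=12, C=2: +12·20° lon, +2·10° lat → SW at lon 60°, lat -70°.
Square 9, 6: +9·2° lon, +6·1° lat → SW at lon 78°, lat -64°.
Subsquare m=12, q=16: +12·0.0833333° lon, +16·0.0416667° lat → SW at lon 79°, lat -63.3333°.
latitude -63.3333, longitude 79.0000.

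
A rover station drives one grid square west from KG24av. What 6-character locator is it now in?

KG14xv

Longitude subsquare a = 0; −1 → -1, wraps to 23 = x, carry into square.
Longitude square 2; −1 → 1.
The latitude characters are unchanged.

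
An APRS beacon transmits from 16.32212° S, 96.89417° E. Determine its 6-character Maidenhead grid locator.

NH83kq

Add 180° to longitude and 90° to latitude: 276.8942, 73.6779.
Field: lon ⌊276.8942/20⌋ = 13 → N; lat ⌊73.6779/10⌋ = 7 → H.
Square: lon ⌊16.8942/2⌋ = 8; lat ⌊3.6779/1⌋ = 3.
Subsquare: lon ⌊0.8942/0.0833333⌋ = 10 → k; lat ⌊0.6779/0.0416667⌋ = 16 → q.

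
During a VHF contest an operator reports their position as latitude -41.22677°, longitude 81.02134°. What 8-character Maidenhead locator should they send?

Offset from 180°W / 90°S: lon 261.02134°, lat 48.77323°.
Field: 261.02134/20 → 13 → N, 48.77323/10 → 4 → E; chars NE.
Square: 1.02134/2 → 0, 8.77323/1 → 8; chars 08.
Subsquare: 1.02134/0.0833333 → 12 → m, 0.77323/0.0416667 → 18 → s; chars ms.
Extended square: 0.02134/0.00833333 → 2, 0.02323/0.00416667 → 5; chars 25.

NE08ms25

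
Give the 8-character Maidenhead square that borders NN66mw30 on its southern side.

NN66mv39

Latitude extended square 0; −1 → -1, wraps to 9, carry into subsquare.
Latitude subsquare w = 22; −1 → 21 = v.
The longitude characters are unchanged.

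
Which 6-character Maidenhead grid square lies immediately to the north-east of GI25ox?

GI26pa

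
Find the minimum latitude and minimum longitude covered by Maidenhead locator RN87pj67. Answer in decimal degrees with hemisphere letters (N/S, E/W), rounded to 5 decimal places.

47.40417° N, 177.30000° E

Field R=17, N=13: +17·20° lon, +13·10° lat → SW at lon 160°, lat 40°.
Square 8, 7: +8·2° lon, +7·1° lat → SW at lon 176°, lat 47°.
Subsquare p=15, j=9: +15·0.0833333° lon, +9·0.0416667° lat → SW at lon 177.25°, lat 47.375°.
Extended square 6, 7: +6·0.00833333° lon, +7·0.00416667° lat → SW at lon 177.3°, lat 47.4042°.
latitude 47.40417° N, longitude 177.30000° E.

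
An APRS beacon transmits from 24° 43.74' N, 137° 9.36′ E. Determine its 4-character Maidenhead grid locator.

PL84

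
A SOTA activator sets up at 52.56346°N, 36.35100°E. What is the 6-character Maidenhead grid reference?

KO82en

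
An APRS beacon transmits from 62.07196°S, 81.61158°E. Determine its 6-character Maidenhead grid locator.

NC07tw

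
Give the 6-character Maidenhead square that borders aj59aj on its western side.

Longitude subsquare a = 0; −1 → -1, wraps to 23 = x, carry into square.
Longitude square 5; −1 → 4.
The latitude characters are unchanged.

AJ49xj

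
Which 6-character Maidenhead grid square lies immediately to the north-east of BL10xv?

BL20aw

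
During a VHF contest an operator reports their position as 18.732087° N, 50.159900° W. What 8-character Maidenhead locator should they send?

GK48wr05

Offset from 180°W / 90°S: lon 129.84010°, lat 108.73209°.
Field: lon ⌊129.84010/20⌋ = 6 → G; lat ⌊108.73209/10⌋ = 10 → K.
Square: lon ⌊9.84010/2⌋ = 4; lat ⌊8.73209/1⌋ = 8.
Subsquare: lon ⌊1.84010/0.0833333⌋ = 22 → w; lat ⌊0.73209/0.0416667⌋ = 17 → r.
Extended square: lon ⌊0.00677/0.00833333⌋ = 0; lat ⌊0.02375/0.00416667⌋ = 5.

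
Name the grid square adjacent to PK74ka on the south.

PK73kx

Latitude subsquare a = 0; −1 → -1, wraps to 23 = x, carry into square.
Latitude square 4; −1 → 3.
The longitude characters are unchanged.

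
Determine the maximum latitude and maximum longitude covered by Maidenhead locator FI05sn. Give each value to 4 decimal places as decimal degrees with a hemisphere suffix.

4.4167° S, 78.4167° W

Field F=5, I=8: +5·20° lon, +8·10° lat → SW at lon -80°, lat -10°.
Square 0, 5: +0·2° lon, +5·1° lat → SW at lon -80°, lat -5°.
Subsquare s=18, n=13: +18·0.0833333° lon, +13·0.0416667° lat → SW at lon -78.5°, lat -4.45833°.
Cell spans 0.0833333° lon × 0.0416667° lat. NE corner is SW corner plus one full cell.
latitude 4.4167° S, longitude 78.4167° W.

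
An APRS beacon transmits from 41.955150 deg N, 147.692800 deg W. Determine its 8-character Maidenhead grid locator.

BN61dw69

Shift to the Maidenhead origin (180°W, 90°S): lon 32.30720, lat 131.95515.
Field: lon ⌊32.30720/20⌋ = 1 → B; lat ⌊131.95515/10⌋ = 13 → N.
Square: lon ⌊12.30720/2⌋ = 6; lat ⌊1.95515/1⌋ = 1.
Subsquare: lon ⌊0.30720/0.0833333⌋ = 3 → d; lat ⌊0.95515/0.0416667⌋ = 22 → w.
Extended square: lon ⌊0.05720/0.00833333⌋ = 6; lat ⌊0.03848/0.00416667⌋ = 9.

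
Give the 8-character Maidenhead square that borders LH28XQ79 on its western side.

LH28xq69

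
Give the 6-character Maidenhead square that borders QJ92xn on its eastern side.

RJ02an

Longitude subsquare x = 23; +1 → 24, wraps to 0 = a, carry into square.
Longitude square 9; +1 → 10, wraps to 0, carry into field.
Longitude field Q = 16; +1 → 17 = R.
The latitude characters are unchanged.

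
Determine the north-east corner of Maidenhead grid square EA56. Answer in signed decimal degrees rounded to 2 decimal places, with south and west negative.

Field E=4, A=0: +4·20° lon, +0·10° lat → SW at lon -100°, lat -90°.
Square 5, 6: +5·2° lon, +6·1° lat → SW at lon -90°, lat -84°.
Cell spans 2° lon × 1° lat. NE corner is SW corner plus one full cell.
latitude -83.00, longitude -88.00.

-83.00, -88.00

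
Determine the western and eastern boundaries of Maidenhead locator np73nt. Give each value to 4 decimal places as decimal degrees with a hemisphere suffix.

95.0833° E, 95.1667° E

Field N=13, P=15: +13·20° lon, +15·10° lat → SW at lon 80°, lat 60°.
Square 7, 3: +7·2° lon, +3·1° lat → SW at lon 94°, lat 63°.
Subsquare n=13, t=19: +13·0.0833333° lon, +19·0.0416667° lat → SW at lon 95.0833°, lat 63.7917°.
Cell spans 0.0833333° lon × 0.0416667° lat.
west 95.0833° E, east 95.1667° E.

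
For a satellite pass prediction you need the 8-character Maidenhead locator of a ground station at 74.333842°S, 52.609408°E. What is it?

LB65hp39

Offset from 180°W / 90°S: lon 232.60941°, lat 15.66616°.
Field (20°×10°, letters A–R): 232.60941/20 → 11 → L, 15.66616/10 → 1 → B; chars LB.
Square (2°×1°, digits 0–9): 12.60941/2 → 6, 5.66616/1 → 5; chars 65.
Subsquare (5′×2.5′, letters a–x): 0.60941/0.0833333 → 7 → h, 0.66616/0.0416667 → 15 → p; chars hp.
Extended square (30″×15″, digits 0–9): 0.02607/0.00833333 → 3, 0.04116/0.00416667 → 9; chars 39.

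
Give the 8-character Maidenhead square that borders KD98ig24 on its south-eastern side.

Longitude extended square 2; +1 → 3.
Latitude extended square 4; −1 → 3.

KD98ig33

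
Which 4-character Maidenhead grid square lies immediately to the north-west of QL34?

QL25

Longitude square 3; −1 → 2.
Latitude square 4; +1 → 5.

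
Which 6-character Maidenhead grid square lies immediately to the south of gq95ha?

GQ94hx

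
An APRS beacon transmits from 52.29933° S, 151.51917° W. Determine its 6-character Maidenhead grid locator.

Shift to the Maidenhead origin (180°W, 90°S): lon 28.4808, lat 37.7007.
Field (20°×10°, letters A–R): lon ⌊28.4808/20⌋ = 1 → B; lat ⌊37.7007/10⌋ = 3 → D.
Square (2°×1°, digits 0–9): lon ⌊8.4808/2⌋ = 4; lat ⌊7.7007/1⌋ = 7.
Subsquare (5′×2.5′, letters a–x): lon ⌊0.4808/0.0833333⌋ = 5 → f; lat ⌊0.7007/0.0416667⌋ = 16 → q.

BD47fq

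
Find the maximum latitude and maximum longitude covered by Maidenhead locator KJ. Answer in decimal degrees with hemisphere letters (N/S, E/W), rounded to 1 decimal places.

Field K=10, J=9: +10·20° lon, +9·10° lat → SW at lon 20°, lat 0°.
Cell spans 20° lon × 10° lat. NE corner is SW corner plus one full cell.
latitude 10.0° N, longitude 40.0° E.

10.0° N, 40.0° E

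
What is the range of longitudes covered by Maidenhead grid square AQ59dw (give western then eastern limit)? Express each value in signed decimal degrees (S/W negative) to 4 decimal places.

-169.7500, -169.6667

Field A=0, Q=16: +0·20° lon, +16·10° lat → SW at lon -180°, lat 70°.
Square 5, 9: +5·2° lon, +9·1° lat → SW at lon -170°, lat 79°.
Subsquare d=3, w=22: +3·0.0833333° lon, +22·0.0416667° lat → SW at lon -169.75°, lat 79.9167°.
Cell spans 0.0833333° lon × 0.0416667° lat.
west -169.7500, east -169.6667.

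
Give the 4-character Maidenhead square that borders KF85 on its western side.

KF75

Longitude square 8; −1 → 7.
The latitude characters are unchanged.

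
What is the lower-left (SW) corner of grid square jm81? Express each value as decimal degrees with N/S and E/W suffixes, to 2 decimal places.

Field J=9, M=12: +9·20° lon, +12·10° lat → SW at lon 0°, lat 30°.
Square 8, 1: +8·2° lon, +1·1° lat → SW at lon 16°, lat 31°.
latitude 31.00° N, longitude 16.00° E.

31.00° N, 16.00° E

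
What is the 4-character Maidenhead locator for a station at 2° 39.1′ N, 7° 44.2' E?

Add 180° to longitude and 90° to latitude: 187.74, 92.65.
Field (20°×10°, letters A–R): 187.74/20 → 9 → J, 92.65/10 → 9 → J; chars JJ.
Square (2°×1°, digits 0–9): 7.74/2 → 3, 2.65/1 → 2; chars 32.

JJ32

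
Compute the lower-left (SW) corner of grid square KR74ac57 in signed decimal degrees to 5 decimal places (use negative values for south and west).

84.11250, 34.04167

Field K=10, R=17: +10·20° lon, +17·10° lat → SW at lon 20°, lat 80°.
Square 7, 4: +7·2° lon, +4·1° lat → SW at lon 34°, lat 84°.
Subsquare a=0, c=2: +0·0.0833333° lon, +2·0.0416667° lat → SW at lon 34°, lat 84.0833°.
Extended square 5, 7: +5·0.00833333° lon, +7·0.00416667° lat → SW at lon 34.0417°, lat 84.1125°.
latitude 84.11250, longitude 34.04167.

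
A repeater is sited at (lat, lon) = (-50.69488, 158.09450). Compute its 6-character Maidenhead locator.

QD99bh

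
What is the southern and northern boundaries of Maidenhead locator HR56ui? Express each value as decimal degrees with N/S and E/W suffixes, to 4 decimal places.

86.3333° N, 86.3750° N

Field H=7, R=17: +7·20° lon, +17·10° lat → SW at lon -40°, lat 80°.
Square 5, 6: +5·2° lon, +6·1° lat → SW at lon -30°, lat 86°.
Subsquare u=20, i=8: +20·0.0833333° lon, +8·0.0416667° lat → SW at lon -28.3333°, lat 86.3333°.
Cell spans 0.0833333° lon × 0.0416667° lat.
south 86.3333° N, north 86.3750° N.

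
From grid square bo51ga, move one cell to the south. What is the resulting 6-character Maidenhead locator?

BO50gx

Latitude subsquare a = 0; −1 → -1, wraps to 23 = x, carry into square.
Latitude square 1; −1 → 0.
The longitude characters are unchanged.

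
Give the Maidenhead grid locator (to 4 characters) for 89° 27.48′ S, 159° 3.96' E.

QA90

Shift to the Maidenhead origin (180°W, 90°S): lon 339.07, lat 0.54.
Field (20°×10°, letters A–R): 339.07/20 → 16 → Q, 0.54/10 → 0 → A; chars QA.
Square (2°×1°, digits 0–9): 19.07/2 → 9, 0.54/1 → 0; chars 90.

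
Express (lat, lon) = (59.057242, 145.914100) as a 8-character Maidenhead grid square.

Offset from 180°W / 90°S: lon 325.91410°, lat 149.05724°.
Field (20°×10°, letters A–R): lon ⌊325.91410/20⌋ = 16 → Q; lat ⌊149.05724/10⌋ = 14 → O.
Square (2°×1°, digits 0–9): lon ⌊5.91410/2⌋ = 2; lat ⌊9.05724/1⌋ = 9.
Subsquare (5′×2.5′, letters a–x): lon ⌊1.91410/0.0833333⌋ = 22 → w; lat ⌊0.05724/0.0416667⌋ = 1 → b.
Extended square (30″×15″, digits 0–9): lon ⌊0.08077/0.00833333⌋ = 9; lat ⌊0.01558/0.00416667⌋ = 3.

QO29wb93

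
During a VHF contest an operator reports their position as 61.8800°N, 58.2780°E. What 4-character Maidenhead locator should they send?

LP91

Offset from 180°W / 90°S: lon 238.28°, lat 151.88°.
Field: 238.28/20 → 11 → L, 151.88/10 → 15 → P; chars LP.
Square: 18.28/2 → 9, 1.88/1 → 1; chars 91.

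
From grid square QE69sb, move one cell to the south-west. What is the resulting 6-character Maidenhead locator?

Longitude subsquare s = 18; −1 → 17 = r.
Latitude subsquare b = 1; −1 → 0 = a.

QE69ra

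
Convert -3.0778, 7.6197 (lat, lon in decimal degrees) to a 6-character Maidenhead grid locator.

JI36tw

Add 180° to longitude and 90° to latitude: 187.6197, 86.9222.
Field: lon ⌊187.6197/20⌋ = 9 → J; lat ⌊86.9222/10⌋ = 8 → I.
Square: lon ⌊7.6197/2⌋ = 3; lat ⌊6.9222/1⌋ = 6.
Subsquare: lon ⌊1.6197/0.0833333⌋ = 19 → t; lat ⌊0.9222/0.0416667⌋ = 22 → w.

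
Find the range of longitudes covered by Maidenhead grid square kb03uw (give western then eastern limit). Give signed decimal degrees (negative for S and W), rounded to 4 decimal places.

21.6667, 21.7500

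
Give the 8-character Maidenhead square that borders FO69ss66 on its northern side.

Latitude extended square 6; +1 → 7.
The longitude characters are unchanged.

FO69ss67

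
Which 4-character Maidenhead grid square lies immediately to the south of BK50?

BJ59

Latitude square 0; −1 → -1, wraps to 9, carry into field.
Latitude field K = 10; −1 → 9 = J.
The longitude characters are unchanged.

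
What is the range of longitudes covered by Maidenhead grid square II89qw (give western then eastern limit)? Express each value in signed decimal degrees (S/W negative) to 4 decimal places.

-2.6667, -2.5833

Field I=8, I=8: +8·20° lon, +8·10° lat → SW at lon -20°, lat -10°.
Square 8, 9: +8·2° lon, +9·1° lat → SW at lon -4°, lat -1°.
Subsquare q=16, w=22: +16·0.0833333° lon, +22·0.0416667° lat → SW at lon -2.66667°, lat -0.0833333°.
Cell spans 0.0833333° lon × 0.0416667° lat.
west -2.6667, east -2.5833.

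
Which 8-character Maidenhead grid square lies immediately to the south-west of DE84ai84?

Longitude extended square 8; −1 → 7.
Latitude extended square 4; −1 → 3.

DE84ai73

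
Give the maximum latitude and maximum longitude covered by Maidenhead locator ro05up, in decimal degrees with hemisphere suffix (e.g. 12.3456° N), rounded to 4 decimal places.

55.6667° N, 161.7500° E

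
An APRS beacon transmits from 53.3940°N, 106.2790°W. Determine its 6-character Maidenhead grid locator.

DO63uj

Shift to the Maidenhead origin (180°W, 90°S): lon 73.7210, lat 143.3940.
Field (20°×10°, letters A–R): lon ⌊73.7210/20⌋ = 3 → D; lat ⌊143.3940/10⌋ = 14 → O.
Square (2°×1°, digits 0–9): lon ⌊13.7210/2⌋ = 6; lat ⌊3.3940/1⌋ = 3.
Subsquare (5′×2.5′, letters a–x): lon ⌊1.7210/0.0833333⌋ = 20 → u; lat ⌊0.3940/0.0416667⌋ = 9 → j.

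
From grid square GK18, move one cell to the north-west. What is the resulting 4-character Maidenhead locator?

Longitude square 1; −1 → 0.
Latitude square 8; +1 → 9.

GK09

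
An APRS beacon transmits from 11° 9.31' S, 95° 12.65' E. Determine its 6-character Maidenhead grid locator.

NH78ou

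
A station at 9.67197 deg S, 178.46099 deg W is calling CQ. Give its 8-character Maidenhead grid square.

AI00sh48

Shift to the Maidenhead origin (180°W, 90°S): lon 1.53901, lat 80.32803.
Field: lon ⌊1.53901/20⌋ = 0 → A; lat ⌊80.32803/10⌋ = 8 → I.
Square: lon ⌊1.53901/2⌋ = 0; lat ⌊0.32803/1⌋ = 0.
Subsquare: lon ⌊1.53901/0.0833333⌋ = 18 → s; lat ⌊0.32803/0.0416667⌋ = 7 → h.
Extended square: lon ⌊0.03901/0.00833333⌋ = 4; lat ⌊0.03636/0.00416667⌋ = 8.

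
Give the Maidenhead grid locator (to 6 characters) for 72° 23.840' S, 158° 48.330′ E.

Shift to the Maidenhead origin (180°W, 90°S): lon 338.8055, lat 17.6027.
Field: lon ⌊338.8055/20⌋ = 16 → Q; lat ⌊17.6027/10⌋ = 1 → B.
Square: lon ⌊18.8055/2⌋ = 9; lat ⌊7.6027/1⌋ = 7.
Subsquare: lon ⌊0.8055/0.0833333⌋ = 9 → j; lat ⌊0.6027/0.0416667⌋ = 14 → o.

QB97jo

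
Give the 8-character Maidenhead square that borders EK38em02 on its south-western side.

Longitude extended square 0; −1 → -1, wraps to 9, carry into subsquare.
Longitude subsquare e = 4; −1 → 3 = d.
Latitude extended square 2; −1 → 1.

EK38dm91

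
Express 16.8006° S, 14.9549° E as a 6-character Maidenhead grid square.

JH73le

Add 180° to longitude and 90° to latitude: 194.9549, 73.1994.
Field (20°×10°, letters A–R): lon ⌊194.9549/20⌋ = 9 → J; lat ⌊73.1994/10⌋ = 7 → H.
Square (2°×1°, digits 0–9): lon ⌊14.9549/2⌋ = 7; lat ⌊3.1994/1⌋ = 3.
Subsquare (5′×2.5′, letters a–x): lon ⌊0.9549/0.0833333⌋ = 11 → l; lat ⌊0.1994/0.0416667⌋ = 4 → e.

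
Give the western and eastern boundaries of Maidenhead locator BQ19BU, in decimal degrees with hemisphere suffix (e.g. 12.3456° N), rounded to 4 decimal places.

157.9167° W, 157.8333° W

Field B=1, Q=16: +1·20° lon, +16·10° lat → SW at lon -160°, lat 70°.
Square 1, 9: +1·2° lon, +9·1° lat → SW at lon -158°, lat 79°.
Subsquare b=1, u=20: +1·0.0833333° lon, +20·0.0416667° lat → SW at lon -157.917°, lat 79.8333°.
Cell spans 0.0833333° lon × 0.0416667° lat.
west 157.9167° W, east 157.8333° W.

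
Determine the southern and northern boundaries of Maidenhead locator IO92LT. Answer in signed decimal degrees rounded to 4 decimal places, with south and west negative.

Field I=8, O=14: +8·20° lon, +14·10° lat → SW at lon -20°, lat 50°.
Square 9, 2: +9·2° lon, +2·1° lat → SW at lon -2°, lat 52°.
Subsquare l=11, t=19: +11·0.0833333° lon, +19·0.0416667° lat → SW at lon -1.08333°, lat 52.7917°.
Cell spans 0.0833333° lon × 0.0416667° lat.
south 52.7917, north 52.8333.

52.7917, 52.8333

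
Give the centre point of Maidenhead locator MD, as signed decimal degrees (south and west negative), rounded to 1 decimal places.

-55.0, 70.0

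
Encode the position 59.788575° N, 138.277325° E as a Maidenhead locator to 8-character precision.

PO99ds39

Offset from 180°W / 90°S: lon 318.27733°, lat 149.78858°.
Field (20°×10°, letters A–R): lon ⌊318.27733/20⌋ = 15 → P; lat ⌊149.78858/10⌋ = 14 → O.
Square (2°×1°, digits 0–9): lon ⌊18.27733/2⌋ = 9; lat ⌊9.78858/1⌋ = 9.
Subsquare (5′×2.5′, letters a–x): lon ⌊0.27733/0.0833333⌋ = 3 → d; lat ⌊0.78858/0.0416667⌋ = 18 → s.
Extended square (30″×15″, digits 0–9): lon ⌊0.02733/0.00833333⌋ = 3; lat ⌊0.03858/0.00416667⌋ = 9.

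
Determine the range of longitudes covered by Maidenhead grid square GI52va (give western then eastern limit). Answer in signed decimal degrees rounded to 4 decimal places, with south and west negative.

-48.2500, -48.1667

Field G=6, I=8: +6·20° lon, +8·10° lat → SW at lon -60°, lat -10°.
Square 5, 2: +5·2° lon, +2·1° lat → SW at lon -50°, lat -8°.
Subsquare v=21, a=0: +21·0.0833333° lon, +0·0.0416667° lat → SW at lon -48.25°, lat -8°.
Cell spans 0.0833333° lon × 0.0416667° lat.
west -48.2500, east -48.1667.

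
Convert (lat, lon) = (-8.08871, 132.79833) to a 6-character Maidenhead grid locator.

PI61jv

Add 180° to longitude and 90° to latitude: 312.7983, 81.9113.
Field (20°×10°, letters A–R): lon ⌊312.7983/20⌋ = 15 → P; lat ⌊81.9113/10⌋ = 8 → I.
Square (2°×1°, digits 0–9): lon ⌊12.7983/2⌋ = 6; lat ⌊1.9113/1⌋ = 1.
Subsquare (5′×2.5′, letters a–x): lon ⌊0.7983/0.0833333⌋ = 9 → j; lat ⌊0.9113/0.0416667⌋ = 21 → v.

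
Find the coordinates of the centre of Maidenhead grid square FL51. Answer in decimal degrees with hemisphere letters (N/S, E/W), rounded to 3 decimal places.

Field F=5, L=11: +5·20° lon, +11·10° lat → SW at lon -80°, lat 20°.
Square 5, 1: +5·2° lon, +1·1° lat → SW at lon -70°, lat 21°.
Cell spans 2° lon × 1° lat. Centre is SW corner plus half of each.
latitude 21.500° N, longitude 69.000° W.

21.500° N, 69.000° W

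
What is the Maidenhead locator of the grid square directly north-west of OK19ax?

OL00xa

Longitude subsquare a = 0; −1 → -1, wraps to 23 = x, carry into square.
Longitude square 1; −1 → 0.
Latitude subsquare x = 23; +1 → 24, wraps to 0 = a, carry into square.
Latitude square 9; +1 → 10, wraps to 0, carry into field.
Latitude field K = 10; +1 → 11 = L.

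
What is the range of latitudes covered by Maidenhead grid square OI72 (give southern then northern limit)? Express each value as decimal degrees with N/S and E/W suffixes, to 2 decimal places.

8.00° S, 7.00° S

Field O=14, I=8: +14·20° lon, +8·10° lat → SW at lon 100°, lat -10°.
Square 7, 2: +7·2° lon, +2·1° lat → SW at lon 114°, lat -8°.
Cell spans 2° lon × 1° lat.
south 8.00° S, north 7.00° S.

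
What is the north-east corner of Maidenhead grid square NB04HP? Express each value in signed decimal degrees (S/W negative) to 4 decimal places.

-75.3333, 80.6667

Field N=13, B=1: +13·20° lon, +1·10° lat → SW at lon 80°, lat -80°.
Square 0, 4: +0·2° lon, +4·1° lat → SW at lon 80°, lat -76°.
Subsquare h=7, p=15: +7·0.0833333° lon, +15·0.0416667° lat → SW at lon 80.5833°, lat -75.375°.
Cell spans 0.0833333° lon × 0.0416667° lat. NE corner is SW corner plus one full cell.
latitude -75.3333, longitude 80.6667.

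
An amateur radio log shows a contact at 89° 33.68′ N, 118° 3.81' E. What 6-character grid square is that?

OR99an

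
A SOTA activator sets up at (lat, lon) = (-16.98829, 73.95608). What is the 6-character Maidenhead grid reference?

Add 180° to longitude and 90° to latitude: 253.9561, 73.0117.
Field: 253.9561/20 → 12 → M, 73.0117/10 → 7 → H; chars MH.
Square: 13.9561/2 → 6, 3.0117/1 → 3; chars 63.
Subsquare: 1.9561/0.0833333 → 23 → x, 0.0117/0.0416667 → 0 → a; chars xa.

MH63xa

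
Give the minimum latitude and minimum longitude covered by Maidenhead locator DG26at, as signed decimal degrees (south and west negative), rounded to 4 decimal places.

-23.2083, -116.0000

Field D=3, G=6: +3·20° lon, +6·10° lat → SW at lon -120°, lat -30°.
Square 2, 6: +2·2° lon, +6·1° lat → SW at lon -116°, lat -24°.
Subsquare a=0, t=19: +0·0.0833333° lon, +19·0.0416667° lat → SW at lon -116°, lat -23.2083°.
latitude -23.2083, longitude -116.0000.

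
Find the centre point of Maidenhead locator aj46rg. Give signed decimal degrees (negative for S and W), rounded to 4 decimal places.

6.2708, -170.5417

Field A=0, J=9: +0·20° lon, +9·10° lat → SW at lon -180°, lat 0°.
Square 4, 6: +4·2° lon, +6·1° lat → SW at lon -172°, lat 6°.
Subsquare r=17, g=6: +17·0.0833333° lon, +6·0.0416667° lat → SW at lon -170.583°, lat 6.25°.
Cell spans 0.0833333° lon × 0.0416667° lat. Centre is SW corner plus half of each.
latitude 6.2708, longitude -170.5417.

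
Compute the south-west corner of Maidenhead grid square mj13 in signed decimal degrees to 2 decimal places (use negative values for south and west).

3.00, 62.00

Field M=12, J=9: +12·20° lon, +9·10° lat → SW at lon 60°, lat 0°.
Square 1, 3: +1·2° lon, +3·1° lat → SW at lon 62°, lat 3°.
latitude 3.00, longitude 62.00.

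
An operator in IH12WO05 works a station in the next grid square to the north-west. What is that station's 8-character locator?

IH12vo96

Longitude extended square 0; −1 → -1, wraps to 9, carry into subsquare.
Longitude subsquare w = 22; −1 → 21 = v.
Latitude extended square 5; +1 → 6.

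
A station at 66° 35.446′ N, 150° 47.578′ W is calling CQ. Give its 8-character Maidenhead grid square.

Add 180° to longitude and 90° to latitude: 29.20703, 156.59077.
Field: lon ⌊29.20703/20⌋ = 1 → B; lat ⌊156.59077/10⌋ = 15 → P.
Square: lon ⌊9.20703/2⌋ = 4; lat ⌊6.59077/1⌋ = 6.
Subsquare: lon ⌊1.20703/0.0833333⌋ = 14 → o; lat ⌊0.59077/0.0416667⌋ = 14 → o.
Extended square: lon ⌊0.04037/0.00833333⌋ = 4; lat ⌊0.00743/0.00416667⌋ = 1.

BP46oo41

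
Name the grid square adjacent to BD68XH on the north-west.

Longitude subsquare x = 23; −1 → 22 = w.
Latitude subsquare h = 7; +1 → 8 = i.

BD68wi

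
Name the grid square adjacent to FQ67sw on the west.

FQ67rw

Longitude subsquare s = 18; −1 → 17 = r.
The latitude characters are unchanged.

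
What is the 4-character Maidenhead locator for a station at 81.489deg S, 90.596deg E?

Add 180° to longitude and 90° to latitude: 270.60, 8.51.
Field: lon ⌊270.60/20⌋ = 13 → N; lat ⌊8.51/10⌋ = 0 → A.
Square: lon ⌊10.60/2⌋ = 5; lat ⌊8.51/1⌋ = 8.

NA58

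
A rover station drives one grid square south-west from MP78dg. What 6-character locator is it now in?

Longitude subsquare d = 3; −1 → 2 = c.
Latitude subsquare g = 6; −1 → 5 = f.

MP78cf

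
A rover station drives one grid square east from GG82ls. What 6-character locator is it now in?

Longitude subsquare l = 11; +1 → 12 = m.
The latitude characters are unchanged.

GG82ms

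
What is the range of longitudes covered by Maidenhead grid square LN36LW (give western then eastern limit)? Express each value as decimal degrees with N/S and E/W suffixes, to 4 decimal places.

Field L=11, N=13: +11·20° lon, +13·10° lat → SW at lon 40°, lat 40°.
Square 3, 6: +3·2° lon, +6·1° lat → SW at lon 46°, lat 46°.
Subsquare l=11, w=22: +11·0.0833333° lon, +22·0.0416667° lat → SW at lon 46.9167°, lat 46.9167°.
Cell spans 0.0833333° lon × 0.0416667° lat.
west 46.9167° E, east 47.0000° E.

46.9167° E, 47.0000° E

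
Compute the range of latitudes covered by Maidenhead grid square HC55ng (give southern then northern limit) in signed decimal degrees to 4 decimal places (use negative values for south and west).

-64.7500, -64.7083

Field H=7, C=2: +7·20° lon, +2·10° lat → SW at lon -40°, lat -70°.
Square 5, 5: +5·2° lon, +5·1° lat → SW at lon -30°, lat -65°.
Subsquare n=13, g=6: +13·0.0833333° lon, +6·0.0416667° lat → SW at lon -28.9167°, lat -64.75°.
Cell spans 0.0833333° lon × 0.0416667° lat.
south -64.7500, north -64.7083.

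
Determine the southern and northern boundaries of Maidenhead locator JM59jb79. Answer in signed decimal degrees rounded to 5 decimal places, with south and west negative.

Field J=9, M=12: +9·20° lon, +12·10° lat → SW at lon 0°, lat 30°.
Square 5, 9: +5·2° lon, +9·1° lat → SW at lon 10°, lat 39°.
Subsquare j=9, b=1: +9·0.0833333° lon, +1·0.0416667° lat → SW at lon 10.75°, lat 39.0417°.
Extended square 7, 9: +7·0.00833333° lon, +9·0.00416667° lat → SW at lon 10.8083°, lat 39.0792°.
Cell spans 0.00833333° lon × 0.00416667° lat.
south 39.07917, north 39.08333.

39.07917, 39.08333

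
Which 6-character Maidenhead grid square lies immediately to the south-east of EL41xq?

Longitude subsquare x = 23; +1 → 24, wraps to 0 = a, carry into square.
Longitude square 4; +1 → 5.
Latitude subsquare q = 16; −1 → 15 = p.

EL51ap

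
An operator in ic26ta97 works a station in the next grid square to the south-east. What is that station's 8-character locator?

Longitude extended square 9; +1 → 10, wraps to 0, carry into subsquare.
Longitude subsquare t = 19; +1 → 20 = u.
Latitude extended square 7; −1 → 6.

IC26ua06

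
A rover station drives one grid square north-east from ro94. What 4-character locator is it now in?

AO05

Longitude square 9; +1 → 10, wraps to 0, carry into field.
Longitude field R = 17; +1 → 18, wraps to 0 = A, wrapping around the antimeridian.
Latitude square 4; +1 → 5.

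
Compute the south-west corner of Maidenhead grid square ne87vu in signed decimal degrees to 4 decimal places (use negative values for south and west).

-42.1667, 97.7500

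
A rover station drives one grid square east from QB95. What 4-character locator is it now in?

RB05

Longitude square 9; +1 → 10, wraps to 0, carry into field.
Longitude field Q = 16; +1 → 17 = R.
The latitude characters are unchanged.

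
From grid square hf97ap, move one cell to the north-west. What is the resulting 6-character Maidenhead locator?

HF87xq

Longitude subsquare a = 0; −1 → -1, wraps to 23 = x, carry into square.
Longitude square 9; −1 → 8.
Latitude subsquare p = 15; +1 → 16 = q.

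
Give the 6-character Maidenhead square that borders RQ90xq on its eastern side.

AQ00aq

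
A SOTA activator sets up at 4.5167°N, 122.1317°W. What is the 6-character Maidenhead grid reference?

Shift to the Maidenhead origin (180°W, 90°S): lon 57.8683, lat 94.5167.
Field (20°×10°, letters A–R): 57.8683/20 → 2 → C, 94.5167/10 → 9 → J; chars CJ.
Square (2°×1°, digits 0–9): 17.8683/2 → 8, 4.5167/1 → 4; chars 84.
Subsquare (5′×2.5′, letters a–x): 1.8683/0.0833333 → 22 → w, 0.5167/0.0416667 → 12 → m; chars wm.

CJ84wm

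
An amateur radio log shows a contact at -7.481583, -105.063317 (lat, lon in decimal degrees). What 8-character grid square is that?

Offset from 180°W / 90°S: lon 74.93668°, lat 82.51842°.
Field: 74.93668/20 → 3 → D, 82.51842/10 → 8 → I; chars DI.
Square: 14.93668/2 → 7, 2.51842/1 → 2; chars 72.
Subsquare: 0.93668/0.0833333 → 11 → l, 0.51842/0.0416667 → 12 → m; chars lm.
Extended square: 0.02002/0.00833333 → 2, 0.01842/0.00416667 → 4; chars 24.

DI72lm24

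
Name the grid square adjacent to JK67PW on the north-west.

Longitude subsquare p = 15; −1 → 14 = o.
Latitude subsquare w = 22; +1 → 23 = x.

JK67ox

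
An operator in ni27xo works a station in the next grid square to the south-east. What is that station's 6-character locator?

NI37an

Longitude subsquare x = 23; +1 → 24, wraps to 0 = a, carry into square.
Longitude square 2; +1 → 3.
Latitude subsquare o = 14; −1 → 13 = n.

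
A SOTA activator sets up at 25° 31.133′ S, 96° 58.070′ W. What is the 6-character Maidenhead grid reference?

EG14ml

Add 180° to longitude and 90° to latitude: 83.0322, 64.4811.
Field: lon ⌊83.0322/20⌋ = 4 → E; lat ⌊64.4811/10⌋ = 6 → G.
Square: lon ⌊3.0322/2⌋ = 1; lat ⌊4.4811/1⌋ = 4.
Subsquare: lon ⌊1.0322/0.0833333⌋ = 12 → m; lat ⌊0.4811/0.0416667⌋ = 11 → l.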